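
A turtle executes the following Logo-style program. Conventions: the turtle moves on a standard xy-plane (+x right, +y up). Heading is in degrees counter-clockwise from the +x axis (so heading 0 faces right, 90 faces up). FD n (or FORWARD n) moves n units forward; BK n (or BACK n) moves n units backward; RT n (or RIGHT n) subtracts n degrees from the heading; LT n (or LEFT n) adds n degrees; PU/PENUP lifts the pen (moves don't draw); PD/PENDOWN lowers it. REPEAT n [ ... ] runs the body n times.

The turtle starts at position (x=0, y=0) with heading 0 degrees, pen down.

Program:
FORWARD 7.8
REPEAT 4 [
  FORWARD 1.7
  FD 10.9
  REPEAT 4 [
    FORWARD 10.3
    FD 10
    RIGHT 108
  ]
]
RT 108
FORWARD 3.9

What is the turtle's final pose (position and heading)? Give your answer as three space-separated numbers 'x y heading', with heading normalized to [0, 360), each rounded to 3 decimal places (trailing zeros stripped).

Executing turtle program step by step:
Start: pos=(0,0), heading=0, pen down
FD 7.8: (0,0) -> (7.8,0) [heading=0, draw]
REPEAT 4 [
  -- iteration 1/4 --
  FD 1.7: (7.8,0) -> (9.5,0) [heading=0, draw]
  FD 10.9: (9.5,0) -> (20.4,0) [heading=0, draw]
  REPEAT 4 [
    -- iteration 1/4 --
    FD 10.3: (20.4,0) -> (30.7,0) [heading=0, draw]
    FD 10: (30.7,0) -> (40.7,0) [heading=0, draw]
    RT 108: heading 0 -> 252
    -- iteration 2/4 --
    FD 10.3: (40.7,0) -> (37.517,-9.796) [heading=252, draw]
    FD 10: (37.517,-9.796) -> (34.427,-19.306) [heading=252, draw]
    RT 108: heading 252 -> 144
    -- iteration 3/4 --
    FD 10.3: (34.427,-19.306) -> (26.094,-13.252) [heading=144, draw]
    FD 10: (26.094,-13.252) -> (18.004,-7.374) [heading=144, draw]
    RT 108: heading 144 -> 36
    -- iteration 4/4 --
    FD 10.3: (18.004,-7.374) -> (26.337,-1.32) [heading=36, draw]
    FD 10: (26.337,-1.32) -> (34.427,4.558) [heading=36, draw]
    RT 108: heading 36 -> 288
  ]
  -- iteration 2/4 --
  FD 1.7: (34.427,4.558) -> (34.952,2.941) [heading=288, draw]
  FD 10.9: (34.952,2.941) -> (38.321,-7.426) [heading=288, draw]
  REPEAT 4 [
    -- iteration 1/4 --
    FD 10.3: (38.321,-7.426) -> (41.503,-17.222) [heading=288, draw]
    FD 10: (41.503,-17.222) -> (44.594,-26.732) [heading=288, draw]
    RT 108: heading 288 -> 180
    -- iteration 2/4 --
    FD 10.3: (44.594,-26.732) -> (34.294,-26.732) [heading=180, draw]
    FD 10: (34.294,-26.732) -> (24.294,-26.732) [heading=180, draw]
    RT 108: heading 180 -> 72
    -- iteration 3/4 --
    FD 10.3: (24.294,-26.732) -> (27.476,-16.936) [heading=72, draw]
    FD 10: (27.476,-16.936) -> (30.567,-7.426) [heading=72, draw]
    RT 108: heading 72 -> 324
    -- iteration 4/4 --
    FD 10.3: (30.567,-7.426) -> (38.9,-13.48) [heading=324, draw]
    FD 10: (38.9,-13.48) -> (46.99,-19.358) [heading=324, draw]
    RT 108: heading 324 -> 216
  ]
  -- iteration 3/4 --
  FD 1.7: (46.99,-19.358) -> (45.614,-20.357) [heading=216, draw]
  FD 10.9: (45.614,-20.357) -> (36.796,-26.764) [heading=216, draw]
  REPEAT 4 [
    -- iteration 1/4 --
    FD 10.3: (36.796,-26.764) -> (28.463,-32.818) [heading=216, draw]
    FD 10: (28.463,-32.818) -> (20.373,-38.696) [heading=216, draw]
    RT 108: heading 216 -> 108
    -- iteration 2/4 --
    FD 10.3: (20.373,-38.696) -> (17.19,-28.9) [heading=108, draw]
    FD 10: (17.19,-28.9) -> (14.1,-19.389) [heading=108, draw]
    RT 108: heading 108 -> 0
    -- iteration 3/4 --
    FD 10.3: (14.1,-19.389) -> (24.4,-19.389) [heading=0, draw]
    FD 10: (24.4,-19.389) -> (34.4,-19.389) [heading=0, draw]
    RT 108: heading 0 -> 252
    -- iteration 4/4 --
    FD 10.3: (34.4,-19.389) -> (31.217,-29.185) [heading=252, draw]
    FD 10: (31.217,-29.185) -> (28.127,-38.696) [heading=252, draw]
    RT 108: heading 252 -> 144
  ]
  -- iteration 4/4 --
  FD 1.7: (28.127,-38.696) -> (26.752,-37.697) [heading=144, draw]
  FD 10.9: (26.752,-37.697) -> (17.933,-31.29) [heading=144, draw]
  REPEAT 4 [
    -- iteration 1/4 --
    FD 10.3: (17.933,-31.29) -> (9.6,-25.236) [heading=144, draw]
    FD 10: (9.6,-25.236) -> (1.51,-19.358) [heading=144, draw]
    RT 108: heading 144 -> 36
    -- iteration 2/4 --
    FD 10.3: (1.51,-19.358) -> (9.843,-13.304) [heading=36, draw]
    FD 10: (9.843,-13.304) -> (17.933,-7.426) [heading=36, draw]
    RT 108: heading 36 -> 288
    -- iteration 3/4 --
    FD 10.3: (17.933,-7.426) -> (21.116,-17.222) [heading=288, draw]
    FD 10: (21.116,-17.222) -> (24.206,-26.732) [heading=288, draw]
    RT 108: heading 288 -> 180
    -- iteration 4/4 --
    FD 10.3: (24.206,-26.732) -> (13.906,-26.732) [heading=180, draw]
    FD 10: (13.906,-26.732) -> (3.906,-26.732) [heading=180, draw]
    RT 108: heading 180 -> 72
  ]
]
RT 108: heading 72 -> 324
FD 3.9: (3.906,-26.732) -> (7.062,-29.024) [heading=324, draw]
Final: pos=(7.062,-29.024), heading=324, 42 segment(s) drawn

Answer: 7.062 -29.024 324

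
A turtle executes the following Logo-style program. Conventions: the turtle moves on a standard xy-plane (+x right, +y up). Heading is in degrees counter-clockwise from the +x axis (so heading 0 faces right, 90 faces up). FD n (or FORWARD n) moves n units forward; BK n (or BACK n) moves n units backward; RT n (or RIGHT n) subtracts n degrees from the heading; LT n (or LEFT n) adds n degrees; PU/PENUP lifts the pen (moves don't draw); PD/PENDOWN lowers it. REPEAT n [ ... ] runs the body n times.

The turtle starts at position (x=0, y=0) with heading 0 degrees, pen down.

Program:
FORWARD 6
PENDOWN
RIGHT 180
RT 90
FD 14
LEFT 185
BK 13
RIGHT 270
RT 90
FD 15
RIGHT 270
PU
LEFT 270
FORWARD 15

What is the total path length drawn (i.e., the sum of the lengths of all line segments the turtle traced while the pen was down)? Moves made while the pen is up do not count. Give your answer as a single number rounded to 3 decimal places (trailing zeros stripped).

Answer: 48

Derivation:
Executing turtle program step by step:
Start: pos=(0,0), heading=0, pen down
FD 6: (0,0) -> (6,0) [heading=0, draw]
PD: pen down
RT 180: heading 0 -> 180
RT 90: heading 180 -> 90
FD 14: (6,0) -> (6,14) [heading=90, draw]
LT 185: heading 90 -> 275
BK 13: (6,14) -> (4.867,26.951) [heading=275, draw]
RT 270: heading 275 -> 5
RT 90: heading 5 -> 275
FD 15: (4.867,26.951) -> (6.174,12.008) [heading=275, draw]
RT 270: heading 275 -> 5
PU: pen up
LT 270: heading 5 -> 275
FD 15: (6.174,12.008) -> (7.482,-2.935) [heading=275, move]
Final: pos=(7.482,-2.935), heading=275, 4 segment(s) drawn

Segment lengths:
  seg 1: (0,0) -> (6,0), length = 6
  seg 2: (6,0) -> (6,14), length = 14
  seg 3: (6,14) -> (4.867,26.951), length = 13
  seg 4: (4.867,26.951) -> (6.174,12.008), length = 15
Total = 48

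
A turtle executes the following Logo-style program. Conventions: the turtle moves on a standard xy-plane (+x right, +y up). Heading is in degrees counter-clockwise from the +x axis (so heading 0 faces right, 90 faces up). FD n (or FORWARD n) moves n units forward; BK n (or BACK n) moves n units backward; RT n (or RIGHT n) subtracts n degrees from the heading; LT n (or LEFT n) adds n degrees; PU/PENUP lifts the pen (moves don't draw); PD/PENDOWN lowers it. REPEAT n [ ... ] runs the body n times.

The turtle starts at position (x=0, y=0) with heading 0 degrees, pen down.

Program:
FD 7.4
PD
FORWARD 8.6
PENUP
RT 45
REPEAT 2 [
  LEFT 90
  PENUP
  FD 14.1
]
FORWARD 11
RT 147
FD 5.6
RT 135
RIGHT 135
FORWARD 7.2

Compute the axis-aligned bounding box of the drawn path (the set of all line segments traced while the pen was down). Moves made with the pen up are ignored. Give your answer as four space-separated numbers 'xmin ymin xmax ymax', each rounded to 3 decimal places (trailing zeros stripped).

Answer: 0 0 16 0

Derivation:
Executing turtle program step by step:
Start: pos=(0,0), heading=0, pen down
FD 7.4: (0,0) -> (7.4,0) [heading=0, draw]
PD: pen down
FD 8.6: (7.4,0) -> (16,0) [heading=0, draw]
PU: pen up
RT 45: heading 0 -> 315
REPEAT 2 [
  -- iteration 1/2 --
  LT 90: heading 315 -> 45
  PU: pen up
  FD 14.1: (16,0) -> (25.97,9.97) [heading=45, move]
  -- iteration 2/2 --
  LT 90: heading 45 -> 135
  PU: pen up
  FD 14.1: (25.97,9.97) -> (16,19.94) [heading=135, move]
]
FD 11: (16,19.94) -> (8.222,27.719) [heading=135, move]
RT 147: heading 135 -> 348
FD 5.6: (8.222,27.719) -> (13.699,26.554) [heading=348, move]
RT 135: heading 348 -> 213
RT 135: heading 213 -> 78
FD 7.2: (13.699,26.554) -> (15.196,33.597) [heading=78, move]
Final: pos=(15.196,33.597), heading=78, 2 segment(s) drawn

Segment endpoints: x in {0, 7.4, 16}, y in {0}
xmin=0, ymin=0, xmax=16, ymax=0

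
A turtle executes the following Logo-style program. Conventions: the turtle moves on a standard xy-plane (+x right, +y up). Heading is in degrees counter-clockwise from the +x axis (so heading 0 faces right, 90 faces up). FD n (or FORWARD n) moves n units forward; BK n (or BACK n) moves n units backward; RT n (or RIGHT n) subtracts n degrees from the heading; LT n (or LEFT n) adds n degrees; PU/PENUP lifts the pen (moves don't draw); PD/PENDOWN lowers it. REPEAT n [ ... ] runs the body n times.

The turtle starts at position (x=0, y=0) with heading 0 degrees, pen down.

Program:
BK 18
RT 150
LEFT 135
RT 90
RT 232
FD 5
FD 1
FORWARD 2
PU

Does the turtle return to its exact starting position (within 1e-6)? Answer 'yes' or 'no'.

Executing turtle program step by step:
Start: pos=(0,0), heading=0, pen down
BK 18: (0,0) -> (-18,0) [heading=0, draw]
RT 150: heading 0 -> 210
LT 135: heading 210 -> 345
RT 90: heading 345 -> 255
RT 232: heading 255 -> 23
FD 5: (-18,0) -> (-13.397,1.954) [heading=23, draw]
FD 1: (-13.397,1.954) -> (-12.477,2.344) [heading=23, draw]
FD 2: (-12.477,2.344) -> (-10.636,3.126) [heading=23, draw]
PU: pen up
Final: pos=(-10.636,3.126), heading=23, 4 segment(s) drawn

Start position: (0, 0)
Final position: (-10.636, 3.126)
Distance = 11.086; >= 1e-6 -> NOT closed

Answer: no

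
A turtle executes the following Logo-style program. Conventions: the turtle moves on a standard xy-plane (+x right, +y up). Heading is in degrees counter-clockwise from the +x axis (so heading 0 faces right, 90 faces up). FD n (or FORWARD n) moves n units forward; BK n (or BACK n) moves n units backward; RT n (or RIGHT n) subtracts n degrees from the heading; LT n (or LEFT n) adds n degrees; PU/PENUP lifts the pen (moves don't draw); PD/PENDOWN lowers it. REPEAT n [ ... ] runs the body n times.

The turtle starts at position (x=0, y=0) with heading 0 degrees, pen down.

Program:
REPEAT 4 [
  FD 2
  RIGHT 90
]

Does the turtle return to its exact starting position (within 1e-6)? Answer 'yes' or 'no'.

Answer: yes

Derivation:
Executing turtle program step by step:
Start: pos=(0,0), heading=0, pen down
REPEAT 4 [
  -- iteration 1/4 --
  FD 2: (0,0) -> (2,0) [heading=0, draw]
  RT 90: heading 0 -> 270
  -- iteration 2/4 --
  FD 2: (2,0) -> (2,-2) [heading=270, draw]
  RT 90: heading 270 -> 180
  -- iteration 3/4 --
  FD 2: (2,-2) -> (0,-2) [heading=180, draw]
  RT 90: heading 180 -> 90
  -- iteration 4/4 --
  FD 2: (0,-2) -> (0,0) [heading=90, draw]
  RT 90: heading 90 -> 0
]
Final: pos=(0,0), heading=0, 4 segment(s) drawn

Start position: (0, 0)
Final position: (0, 0)
Distance = 0; < 1e-6 -> CLOSED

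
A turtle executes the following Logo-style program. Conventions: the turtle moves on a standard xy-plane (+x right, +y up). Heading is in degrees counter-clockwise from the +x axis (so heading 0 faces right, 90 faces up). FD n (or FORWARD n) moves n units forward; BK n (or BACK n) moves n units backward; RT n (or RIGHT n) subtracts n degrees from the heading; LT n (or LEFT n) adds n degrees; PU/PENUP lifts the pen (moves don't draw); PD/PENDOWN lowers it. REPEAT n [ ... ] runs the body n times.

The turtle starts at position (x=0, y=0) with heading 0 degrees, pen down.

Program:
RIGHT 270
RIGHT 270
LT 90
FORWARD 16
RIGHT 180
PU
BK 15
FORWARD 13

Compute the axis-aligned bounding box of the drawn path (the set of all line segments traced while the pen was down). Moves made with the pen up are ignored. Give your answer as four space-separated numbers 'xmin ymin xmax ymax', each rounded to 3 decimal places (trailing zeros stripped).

Executing turtle program step by step:
Start: pos=(0,0), heading=0, pen down
RT 270: heading 0 -> 90
RT 270: heading 90 -> 180
LT 90: heading 180 -> 270
FD 16: (0,0) -> (0,-16) [heading=270, draw]
RT 180: heading 270 -> 90
PU: pen up
BK 15: (0,-16) -> (0,-31) [heading=90, move]
FD 13: (0,-31) -> (0,-18) [heading=90, move]
Final: pos=(0,-18), heading=90, 1 segment(s) drawn

Segment endpoints: x in {0, 0}, y in {-16, 0}
xmin=0, ymin=-16, xmax=0, ymax=0

Answer: 0 -16 0 0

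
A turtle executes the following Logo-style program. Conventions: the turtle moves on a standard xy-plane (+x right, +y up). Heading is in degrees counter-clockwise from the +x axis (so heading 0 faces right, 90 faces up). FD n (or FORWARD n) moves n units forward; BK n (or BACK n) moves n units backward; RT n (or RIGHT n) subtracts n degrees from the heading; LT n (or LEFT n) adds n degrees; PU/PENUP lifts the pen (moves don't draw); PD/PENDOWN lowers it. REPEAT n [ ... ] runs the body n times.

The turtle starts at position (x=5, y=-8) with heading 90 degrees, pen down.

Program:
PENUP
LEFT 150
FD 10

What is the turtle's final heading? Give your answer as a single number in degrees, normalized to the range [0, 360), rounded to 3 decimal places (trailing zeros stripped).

Answer: 240

Derivation:
Executing turtle program step by step:
Start: pos=(5,-8), heading=90, pen down
PU: pen up
LT 150: heading 90 -> 240
FD 10: (5,-8) -> (0,-16.66) [heading=240, move]
Final: pos=(0,-16.66), heading=240, 0 segment(s) drawn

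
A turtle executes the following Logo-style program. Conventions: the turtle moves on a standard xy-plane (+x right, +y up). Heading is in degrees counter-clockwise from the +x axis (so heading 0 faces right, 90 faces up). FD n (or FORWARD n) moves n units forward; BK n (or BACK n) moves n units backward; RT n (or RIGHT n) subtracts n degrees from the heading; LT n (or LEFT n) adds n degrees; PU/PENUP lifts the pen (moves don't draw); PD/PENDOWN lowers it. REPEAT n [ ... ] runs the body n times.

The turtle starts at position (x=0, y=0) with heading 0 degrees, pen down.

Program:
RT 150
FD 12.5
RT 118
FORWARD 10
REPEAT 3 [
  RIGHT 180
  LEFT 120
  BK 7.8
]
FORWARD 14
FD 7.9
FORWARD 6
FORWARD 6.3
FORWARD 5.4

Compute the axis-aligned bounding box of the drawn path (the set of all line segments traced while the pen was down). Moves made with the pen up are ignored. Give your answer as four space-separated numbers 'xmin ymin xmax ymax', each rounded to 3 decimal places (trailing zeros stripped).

Executing turtle program step by step:
Start: pos=(0,0), heading=0, pen down
RT 150: heading 0 -> 210
FD 12.5: (0,0) -> (-10.825,-6.25) [heading=210, draw]
RT 118: heading 210 -> 92
FD 10: (-10.825,-6.25) -> (-11.174,3.744) [heading=92, draw]
REPEAT 3 [
  -- iteration 1/3 --
  RT 180: heading 92 -> 272
  LT 120: heading 272 -> 32
  BK 7.8: (-11.174,3.744) -> (-17.789,-0.389) [heading=32, draw]
  -- iteration 2/3 --
  RT 180: heading 32 -> 212
  LT 120: heading 212 -> 332
  BK 7.8: (-17.789,-0.389) -> (-24.676,3.272) [heading=332, draw]
  -- iteration 3/3 --
  RT 180: heading 332 -> 152
  LT 120: heading 152 -> 272
  BK 7.8: (-24.676,3.272) -> (-24.948,11.068) [heading=272, draw]
]
FD 14: (-24.948,11.068) -> (-24.46,-2.924) [heading=272, draw]
FD 7.9: (-24.46,-2.924) -> (-24.184,-10.819) [heading=272, draw]
FD 6: (-24.184,-10.819) -> (-23.975,-16.815) [heading=272, draw]
FD 6.3: (-23.975,-16.815) -> (-23.755,-23.112) [heading=272, draw]
FD 5.4: (-23.755,-23.112) -> (-23.566,-28.508) [heading=272, draw]
Final: pos=(-23.566,-28.508), heading=272, 10 segment(s) drawn

Segment endpoints: x in {-24.948, -24.676, -24.46, -24.184, -23.975, -23.755, -23.566, -17.789, -11.174, -10.825, 0}, y in {-28.508, -23.112, -16.815, -10.819, -6.25, -2.924, -0.389, 0, 3.272, 3.744, 11.068}
xmin=-24.948, ymin=-28.508, xmax=0, ymax=11.068

Answer: -24.948 -28.508 0 11.068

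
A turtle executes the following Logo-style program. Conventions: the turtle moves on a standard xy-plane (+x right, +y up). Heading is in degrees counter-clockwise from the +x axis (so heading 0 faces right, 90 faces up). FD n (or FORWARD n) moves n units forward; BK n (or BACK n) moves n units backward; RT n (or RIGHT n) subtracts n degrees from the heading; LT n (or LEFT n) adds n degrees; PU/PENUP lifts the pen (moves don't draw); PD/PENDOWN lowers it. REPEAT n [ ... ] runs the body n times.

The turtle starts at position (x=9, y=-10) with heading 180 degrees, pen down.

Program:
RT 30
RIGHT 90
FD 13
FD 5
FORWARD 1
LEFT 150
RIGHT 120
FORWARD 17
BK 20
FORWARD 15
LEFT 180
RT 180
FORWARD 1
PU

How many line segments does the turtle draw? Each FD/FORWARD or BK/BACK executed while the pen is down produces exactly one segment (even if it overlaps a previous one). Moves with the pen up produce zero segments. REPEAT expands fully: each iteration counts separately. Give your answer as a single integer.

Executing turtle program step by step:
Start: pos=(9,-10), heading=180, pen down
RT 30: heading 180 -> 150
RT 90: heading 150 -> 60
FD 13: (9,-10) -> (15.5,1.258) [heading=60, draw]
FD 5: (15.5,1.258) -> (18,5.588) [heading=60, draw]
FD 1: (18,5.588) -> (18.5,6.454) [heading=60, draw]
LT 150: heading 60 -> 210
RT 120: heading 210 -> 90
FD 17: (18.5,6.454) -> (18.5,23.454) [heading=90, draw]
BK 20: (18.5,23.454) -> (18.5,3.454) [heading=90, draw]
FD 15: (18.5,3.454) -> (18.5,18.454) [heading=90, draw]
LT 180: heading 90 -> 270
RT 180: heading 270 -> 90
FD 1: (18.5,18.454) -> (18.5,19.454) [heading=90, draw]
PU: pen up
Final: pos=(18.5,19.454), heading=90, 7 segment(s) drawn
Segments drawn: 7

Answer: 7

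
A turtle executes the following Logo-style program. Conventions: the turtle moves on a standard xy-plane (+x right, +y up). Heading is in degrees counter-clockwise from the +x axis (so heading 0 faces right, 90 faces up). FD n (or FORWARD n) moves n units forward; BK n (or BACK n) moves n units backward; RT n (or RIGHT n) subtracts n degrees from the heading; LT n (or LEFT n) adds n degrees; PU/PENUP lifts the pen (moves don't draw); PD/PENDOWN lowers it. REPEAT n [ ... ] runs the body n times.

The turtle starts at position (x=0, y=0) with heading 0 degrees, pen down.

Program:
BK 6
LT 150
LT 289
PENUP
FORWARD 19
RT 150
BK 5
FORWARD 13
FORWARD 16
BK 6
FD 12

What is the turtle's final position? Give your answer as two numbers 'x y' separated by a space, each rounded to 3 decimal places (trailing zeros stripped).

Executing turtle program step by step:
Start: pos=(0,0), heading=0, pen down
BK 6: (0,0) -> (-6,0) [heading=0, draw]
LT 150: heading 0 -> 150
LT 289: heading 150 -> 79
PU: pen up
FD 19: (-6,0) -> (-2.375,18.651) [heading=79, move]
RT 150: heading 79 -> 289
BK 5: (-2.375,18.651) -> (-4.002,23.379) [heading=289, move]
FD 13: (-4.002,23.379) -> (0.23,11.087) [heading=289, move]
FD 16: (0.23,11.087) -> (5.439,-4.042) [heading=289, move]
BK 6: (5.439,-4.042) -> (3.486,1.632) [heading=289, move]
FD 12: (3.486,1.632) -> (7.392,-9.715) [heading=289, move]
Final: pos=(7.392,-9.715), heading=289, 1 segment(s) drawn

Answer: 7.392 -9.715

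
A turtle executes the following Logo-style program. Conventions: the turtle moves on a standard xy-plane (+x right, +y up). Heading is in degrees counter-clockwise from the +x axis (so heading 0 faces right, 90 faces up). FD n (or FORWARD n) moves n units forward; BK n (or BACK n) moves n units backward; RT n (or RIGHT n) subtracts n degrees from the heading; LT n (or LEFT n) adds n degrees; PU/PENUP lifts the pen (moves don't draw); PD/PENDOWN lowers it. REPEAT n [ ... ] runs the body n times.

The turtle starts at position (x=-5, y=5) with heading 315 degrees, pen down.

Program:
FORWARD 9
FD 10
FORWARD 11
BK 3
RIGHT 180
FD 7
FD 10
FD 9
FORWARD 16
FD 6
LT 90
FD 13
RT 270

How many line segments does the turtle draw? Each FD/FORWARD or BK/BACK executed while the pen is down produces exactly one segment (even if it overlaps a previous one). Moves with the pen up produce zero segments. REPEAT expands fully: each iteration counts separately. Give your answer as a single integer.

Answer: 10

Derivation:
Executing turtle program step by step:
Start: pos=(-5,5), heading=315, pen down
FD 9: (-5,5) -> (1.364,-1.364) [heading=315, draw]
FD 10: (1.364,-1.364) -> (8.435,-8.435) [heading=315, draw]
FD 11: (8.435,-8.435) -> (16.213,-16.213) [heading=315, draw]
BK 3: (16.213,-16.213) -> (14.092,-14.092) [heading=315, draw]
RT 180: heading 315 -> 135
FD 7: (14.092,-14.092) -> (9.142,-9.142) [heading=135, draw]
FD 10: (9.142,-9.142) -> (2.071,-2.071) [heading=135, draw]
FD 9: (2.071,-2.071) -> (-4.293,4.293) [heading=135, draw]
FD 16: (-4.293,4.293) -> (-15.607,15.607) [heading=135, draw]
FD 6: (-15.607,15.607) -> (-19.849,19.849) [heading=135, draw]
LT 90: heading 135 -> 225
FD 13: (-19.849,19.849) -> (-29.042,10.657) [heading=225, draw]
RT 270: heading 225 -> 315
Final: pos=(-29.042,10.657), heading=315, 10 segment(s) drawn
Segments drawn: 10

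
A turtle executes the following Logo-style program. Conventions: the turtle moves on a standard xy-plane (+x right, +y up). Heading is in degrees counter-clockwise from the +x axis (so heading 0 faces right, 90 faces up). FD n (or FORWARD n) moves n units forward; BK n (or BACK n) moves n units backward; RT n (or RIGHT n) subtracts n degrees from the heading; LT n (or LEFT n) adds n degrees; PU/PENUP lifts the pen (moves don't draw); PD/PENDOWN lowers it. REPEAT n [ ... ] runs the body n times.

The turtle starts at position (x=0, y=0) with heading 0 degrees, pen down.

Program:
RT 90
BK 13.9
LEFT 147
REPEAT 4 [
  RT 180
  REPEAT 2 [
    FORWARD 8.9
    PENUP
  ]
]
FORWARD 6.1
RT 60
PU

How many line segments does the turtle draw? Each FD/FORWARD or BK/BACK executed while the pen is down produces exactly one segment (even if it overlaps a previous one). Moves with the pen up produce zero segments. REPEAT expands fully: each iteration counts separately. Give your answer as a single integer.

Answer: 2

Derivation:
Executing turtle program step by step:
Start: pos=(0,0), heading=0, pen down
RT 90: heading 0 -> 270
BK 13.9: (0,0) -> (0,13.9) [heading=270, draw]
LT 147: heading 270 -> 57
REPEAT 4 [
  -- iteration 1/4 --
  RT 180: heading 57 -> 237
  REPEAT 2 [
    -- iteration 1/2 --
    FD 8.9: (0,13.9) -> (-4.847,6.436) [heading=237, draw]
    PU: pen up
    -- iteration 2/2 --
    FD 8.9: (-4.847,6.436) -> (-9.695,-1.028) [heading=237, move]
    PU: pen up
  ]
  -- iteration 2/4 --
  RT 180: heading 237 -> 57
  REPEAT 2 [
    -- iteration 1/2 --
    FD 8.9: (-9.695,-1.028) -> (-4.847,6.436) [heading=57, move]
    PU: pen up
    -- iteration 2/2 --
    FD 8.9: (-4.847,6.436) -> (0,13.9) [heading=57, move]
    PU: pen up
  ]
  -- iteration 3/4 --
  RT 180: heading 57 -> 237
  REPEAT 2 [
    -- iteration 1/2 --
    FD 8.9: (0,13.9) -> (-4.847,6.436) [heading=237, move]
    PU: pen up
    -- iteration 2/2 --
    FD 8.9: (-4.847,6.436) -> (-9.695,-1.028) [heading=237, move]
    PU: pen up
  ]
  -- iteration 4/4 --
  RT 180: heading 237 -> 57
  REPEAT 2 [
    -- iteration 1/2 --
    FD 8.9: (-9.695,-1.028) -> (-4.847,6.436) [heading=57, move]
    PU: pen up
    -- iteration 2/2 --
    FD 8.9: (-4.847,6.436) -> (0,13.9) [heading=57, move]
    PU: pen up
  ]
]
FD 6.1: (0,13.9) -> (3.322,19.016) [heading=57, move]
RT 60: heading 57 -> 357
PU: pen up
Final: pos=(3.322,19.016), heading=357, 2 segment(s) drawn
Segments drawn: 2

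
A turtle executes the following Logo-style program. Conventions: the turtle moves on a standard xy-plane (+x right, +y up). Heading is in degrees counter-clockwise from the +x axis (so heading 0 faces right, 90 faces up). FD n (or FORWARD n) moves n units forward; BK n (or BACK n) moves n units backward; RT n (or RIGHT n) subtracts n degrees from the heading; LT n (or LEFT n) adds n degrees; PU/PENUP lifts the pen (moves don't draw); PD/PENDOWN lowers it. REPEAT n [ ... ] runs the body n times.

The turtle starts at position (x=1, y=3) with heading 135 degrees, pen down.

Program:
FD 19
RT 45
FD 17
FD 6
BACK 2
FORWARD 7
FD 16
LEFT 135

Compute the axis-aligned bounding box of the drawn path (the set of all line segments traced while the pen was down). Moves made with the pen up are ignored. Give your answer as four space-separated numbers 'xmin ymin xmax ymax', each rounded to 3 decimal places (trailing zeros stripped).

Answer: -12.435 3 1 60.435

Derivation:
Executing turtle program step by step:
Start: pos=(1,3), heading=135, pen down
FD 19: (1,3) -> (-12.435,16.435) [heading=135, draw]
RT 45: heading 135 -> 90
FD 17: (-12.435,16.435) -> (-12.435,33.435) [heading=90, draw]
FD 6: (-12.435,33.435) -> (-12.435,39.435) [heading=90, draw]
BK 2: (-12.435,39.435) -> (-12.435,37.435) [heading=90, draw]
FD 7: (-12.435,37.435) -> (-12.435,44.435) [heading=90, draw]
FD 16: (-12.435,44.435) -> (-12.435,60.435) [heading=90, draw]
LT 135: heading 90 -> 225
Final: pos=(-12.435,60.435), heading=225, 6 segment(s) drawn

Segment endpoints: x in {-12.435, -12.435, -12.435, 1}, y in {3, 16.435, 33.435, 37.435, 39.435, 44.435, 60.435}
xmin=-12.435, ymin=3, xmax=1, ymax=60.435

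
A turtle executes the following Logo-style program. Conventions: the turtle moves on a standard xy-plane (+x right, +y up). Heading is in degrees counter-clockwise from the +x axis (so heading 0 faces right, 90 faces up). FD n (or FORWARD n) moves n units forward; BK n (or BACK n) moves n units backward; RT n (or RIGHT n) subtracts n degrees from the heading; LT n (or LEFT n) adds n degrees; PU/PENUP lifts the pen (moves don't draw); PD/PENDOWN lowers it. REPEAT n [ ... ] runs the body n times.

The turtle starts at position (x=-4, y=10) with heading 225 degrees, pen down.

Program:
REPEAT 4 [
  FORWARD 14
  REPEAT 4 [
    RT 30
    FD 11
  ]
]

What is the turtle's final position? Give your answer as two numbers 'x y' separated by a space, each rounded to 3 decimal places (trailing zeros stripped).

Answer: -45.775 18.504

Derivation:
Executing turtle program step by step:
Start: pos=(-4,10), heading=225, pen down
REPEAT 4 [
  -- iteration 1/4 --
  FD 14: (-4,10) -> (-13.899,0.101) [heading=225, draw]
  REPEAT 4 [
    -- iteration 1/4 --
    RT 30: heading 225 -> 195
    FD 11: (-13.899,0.101) -> (-24.525,-2.747) [heading=195, draw]
    -- iteration 2/4 --
    RT 30: heading 195 -> 165
    FD 11: (-24.525,-2.747) -> (-35.15,0.101) [heading=165, draw]
    -- iteration 3/4 --
    RT 30: heading 165 -> 135
    FD 11: (-35.15,0.101) -> (-42.928,7.879) [heading=135, draw]
    -- iteration 4/4 --
    RT 30: heading 135 -> 105
    FD 11: (-42.928,7.879) -> (-45.775,18.504) [heading=105, draw]
  ]
  -- iteration 2/4 --
  FD 14: (-45.775,18.504) -> (-49.399,32.027) [heading=105, draw]
  REPEAT 4 [
    -- iteration 1/4 --
    RT 30: heading 105 -> 75
    FD 11: (-49.399,32.027) -> (-46.552,42.652) [heading=75, draw]
    -- iteration 2/4 --
    RT 30: heading 75 -> 45
    FD 11: (-46.552,42.652) -> (-38.773,50.43) [heading=45, draw]
    -- iteration 3/4 --
    RT 30: heading 45 -> 15
    FD 11: (-38.773,50.43) -> (-28.148,53.277) [heading=15, draw]
    -- iteration 4/4 --
    RT 30: heading 15 -> 345
    FD 11: (-28.148,53.277) -> (-17.523,50.43) [heading=345, draw]
  ]
  -- iteration 3/4 --
  FD 14: (-17.523,50.43) -> (-4,46.807) [heading=345, draw]
  REPEAT 4 [
    -- iteration 1/4 --
    RT 30: heading 345 -> 315
    FD 11: (-4,46.807) -> (3.778,39.029) [heading=315, draw]
    -- iteration 2/4 --
    RT 30: heading 315 -> 285
    FD 11: (3.778,39.029) -> (6.625,28.403) [heading=285, draw]
    -- iteration 3/4 --
    RT 30: heading 285 -> 255
    FD 11: (6.625,28.403) -> (3.778,17.778) [heading=255, draw]
    -- iteration 4/4 --
    RT 30: heading 255 -> 225
    FD 11: (3.778,17.778) -> (-4,10) [heading=225, draw]
  ]
  -- iteration 4/4 --
  FD 14: (-4,10) -> (-13.899,0.101) [heading=225, draw]
  REPEAT 4 [
    -- iteration 1/4 --
    RT 30: heading 225 -> 195
    FD 11: (-13.899,0.101) -> (-24.525,-2.747) [heading=195, draw]
    -- iteration 2/4 --
    RT 30: heading 195 -> 165
    FD 11: (-24.525,-2.747) -> (-35.15,0.101) [heading=165, draw]
    -- iteration 3/4 --
    RT 30: heading 165 -> 135
    FD 11: (-35.15,0.101) -> (-42.928,7.879) [heading=135, draw]
    -- iteration 4/4 --
    RT 30: heading 135 -> 105
    FD 11: (-42.928,7.879) -> (-45.775,18.504) [heading=105, draw]
  ]
]
Final: pos=(-45.775,18.504), heading=105, 20 segment(s) drawn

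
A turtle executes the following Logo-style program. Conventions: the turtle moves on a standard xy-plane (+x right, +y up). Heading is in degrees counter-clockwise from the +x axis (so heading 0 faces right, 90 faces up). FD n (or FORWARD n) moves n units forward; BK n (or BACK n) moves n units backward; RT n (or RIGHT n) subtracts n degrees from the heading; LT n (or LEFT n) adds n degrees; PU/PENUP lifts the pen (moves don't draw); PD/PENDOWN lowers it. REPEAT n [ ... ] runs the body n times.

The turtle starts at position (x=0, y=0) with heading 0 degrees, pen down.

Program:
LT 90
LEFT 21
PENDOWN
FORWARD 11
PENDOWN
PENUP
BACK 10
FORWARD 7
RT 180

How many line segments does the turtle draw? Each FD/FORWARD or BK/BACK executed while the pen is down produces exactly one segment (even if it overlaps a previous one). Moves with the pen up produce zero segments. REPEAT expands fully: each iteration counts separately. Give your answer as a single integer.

Executing turtle program step by step:
Start: pos=(0,0), heading=0, pen down
LT 90: heading 0 -> 90
LT 21: heading 90 -> 111
PD: pen down
FD 11: (0,0) -> (-3.942,10.269) [heading=111, draw]
PD: pen down
PU: pen up
BK 10: (-3.942,10.269) -> (-0.358,0.934) [heading=111, move]
FD 7: (-0.358,0.934) -> (-2.867,7.469) [heading=111, move]
RT 180: heading 111 -> 291
Final: pos=(-2.867,7.469), heading=291, 1 segment(s) drawn
Segments drawn: 1

Answer: 1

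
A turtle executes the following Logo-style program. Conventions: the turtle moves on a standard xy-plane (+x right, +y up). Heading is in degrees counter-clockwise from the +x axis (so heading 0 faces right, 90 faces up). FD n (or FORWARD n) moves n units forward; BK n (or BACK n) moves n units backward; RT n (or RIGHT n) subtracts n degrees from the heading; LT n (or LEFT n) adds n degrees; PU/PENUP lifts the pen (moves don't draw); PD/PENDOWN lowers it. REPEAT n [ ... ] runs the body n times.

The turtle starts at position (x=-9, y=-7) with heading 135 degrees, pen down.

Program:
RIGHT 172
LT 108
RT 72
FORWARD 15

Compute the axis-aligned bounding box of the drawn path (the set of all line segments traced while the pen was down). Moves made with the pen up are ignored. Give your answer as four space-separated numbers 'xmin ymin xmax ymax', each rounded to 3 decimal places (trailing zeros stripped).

Executing turtle program step by step:
Start: pos=(-9,-7), heading=135, pen down
RT 172: heading 135 -> 323
LT 108: heading 323 -> 71
RT 72: heading 71 -> 359
FD 15: (-9,-7) -> (5.998,-7.262) [heading=359, draw]
Final: pos=(5.998,-7.262), heading=359, 1 segment(s) drawn

Segment endpoints: x in {-9, 5.998}, y in {-7.262, -7}
xmin=-9, ymin=-7.262, xmax=5.998, ymax=-7

Answer: -9 -7.262 5.998 -7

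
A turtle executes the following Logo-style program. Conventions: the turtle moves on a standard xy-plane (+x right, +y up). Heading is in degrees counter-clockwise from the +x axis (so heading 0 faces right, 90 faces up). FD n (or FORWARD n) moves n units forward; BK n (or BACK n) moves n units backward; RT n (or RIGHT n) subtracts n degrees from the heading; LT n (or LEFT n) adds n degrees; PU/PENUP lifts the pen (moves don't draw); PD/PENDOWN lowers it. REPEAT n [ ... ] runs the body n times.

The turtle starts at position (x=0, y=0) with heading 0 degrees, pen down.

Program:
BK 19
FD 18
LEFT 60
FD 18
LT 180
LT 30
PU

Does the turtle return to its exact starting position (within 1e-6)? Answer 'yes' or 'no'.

Executing turtle program step by step:
Start: pos=(0,0), heading=0, pen down
BK 19: (0,0) -> (-19,0) [heading=0, draw]
FD 18: (-19,0) -> (-1,0) [heading=0, draw]
LT 60: heading 0 -> 60
FD 18: (-1,0) -> (8,15.588) [heading=60, draw]
LT 180: heading 60 -> 240
LT 30: heading 240 -> 270
PU: pen up
Final: pos=(8,15.588), heading=270, 3 segment(s) drawn

Start position: (0, 0)
Final position: (8, 15.588)
Distance = 17.521; >= 1e-6 -> NOT closed

Answer: no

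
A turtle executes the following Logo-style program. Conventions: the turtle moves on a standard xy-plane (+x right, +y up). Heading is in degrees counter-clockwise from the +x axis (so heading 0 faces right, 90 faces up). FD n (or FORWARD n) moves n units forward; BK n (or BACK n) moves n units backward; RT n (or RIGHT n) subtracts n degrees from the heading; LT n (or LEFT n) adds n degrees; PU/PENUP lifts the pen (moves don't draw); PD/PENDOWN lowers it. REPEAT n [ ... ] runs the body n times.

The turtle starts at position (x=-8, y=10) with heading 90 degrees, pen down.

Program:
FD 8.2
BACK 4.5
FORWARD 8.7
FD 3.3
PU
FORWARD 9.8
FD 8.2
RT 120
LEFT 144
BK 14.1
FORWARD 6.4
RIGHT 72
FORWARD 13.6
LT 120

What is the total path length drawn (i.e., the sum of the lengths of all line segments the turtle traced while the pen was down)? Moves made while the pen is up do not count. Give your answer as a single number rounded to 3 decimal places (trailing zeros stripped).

Executing turtle program step by step:
Start: pos=(-8,10), heading=90, pen down
FD 8.2: (-8,10) -> (-8,18.2) [heading=90, draw]
BK 4.5: (-8,18.2) -> (-8,13.7) [heading=90, draw]
FD 8.7: (-8,13.7) -> (-8,22.4) [heading=90, draw]
FD 3.3: (-8,22.4) -> (-8,25.7) [heading=90, draw]
PU: pen up
FD 9.8: (-8,25.7) -> (-8,35.5) [heading=90, move]
FD 8.2: (-8,35.5) -> (-8,43.7) [heading=90, move]
RT 120: heading 90 -> 330
LT 144: heading 330 -> 114
BK 14.1: (-8,43.7) -> (-2.265,30.819) [heading=114, move]
FD 6.4: (-2.265,30.819) -> (-4.868,36.666) [heading=114, move]
RT 72: heading 114 -> 42
FD 13.6: (-4.868,36.666) -> (5.239,45.766) [heading=42, move]
LT 120: heading 42 -> 162
Final: pos=(5.239,45.766), heading=162, 4 segment(s) drawn

Segment lengths:
  seg 1: (-8,10) -> (-8,18.2), length = 8.2
  seg 2: (-8,18.2) -> (-8,13.7), length = 4.5
  seg 3: (-8,13.7) -> (-8,22.4), length = 8.7
  seg 4: (-8,22.4) -> (-8,25.7), length = 3.3
Total = 24.7

Answer: 24.7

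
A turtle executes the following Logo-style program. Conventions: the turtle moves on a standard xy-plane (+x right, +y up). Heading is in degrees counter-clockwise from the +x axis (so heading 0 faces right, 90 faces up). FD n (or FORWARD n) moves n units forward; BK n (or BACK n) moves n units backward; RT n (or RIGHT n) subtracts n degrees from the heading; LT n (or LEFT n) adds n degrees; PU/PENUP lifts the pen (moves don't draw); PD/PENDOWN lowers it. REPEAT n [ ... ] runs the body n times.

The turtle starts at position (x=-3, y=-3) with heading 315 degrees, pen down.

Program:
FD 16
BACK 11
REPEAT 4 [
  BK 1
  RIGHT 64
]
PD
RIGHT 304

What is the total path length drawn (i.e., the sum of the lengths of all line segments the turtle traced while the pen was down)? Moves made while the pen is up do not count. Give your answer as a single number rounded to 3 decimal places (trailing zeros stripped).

Answer: 31

Derivation:
Executing turtle program step by step:
Start: pos=(-3,-3), heading=315, pen down
FD 16: (-3,-3) -> (8.314,-14.314) [heading=315, draw]
BK 11: (8.314,-14.314) -> (0.536,-6.536) [heading=315, draw]
REPEAT 4 [
  -- iteration 1/4 --
  BK 1: (0.536,-6.536) -> (-0.172,-5.828) [heading=315, draw]
  RT 64: heading 315 -> 251
  -- iteration 2/4 --
  BK 1: (-0.172,-5.828) -> (0.154,-4.883) [heading=251, draw]
  RT 64: heading 251 -> 187
  -- iteration 3/4 --
  BK 1: (0.154,-4.883) -> (1.147,-4.761) [heading=187, draw]
  RT 64: heading 187 -> 123
  -- iteration 4/4 --
  BK 1: (1.147,-4.761) -> (1.691,-5.6) [heading=123, draw]
  RT 64: heading 123 -> 59
]
PD: pen down
RT 304: heading 59 -> 115
Final: pos=(1.691,-5.6), heading=115, 6 segment(s) drawn

Segment lengths:
  seg 1: (-3,-3) -> (8.314,-14.314), length = 16
  seg 2: (8.314,-14.314) -> (0.536,-6.536), length = 11
  seg 3: (0.536,-6.536) -> (-0.172,-5.828), length = 1
  seg 4: (-0.172,-5.828) -> (0.154,-4.883), length = 1
  seg 5: (0.154,-4.883) -> (1.147,-4.761), length = 1
  seg 6: (1.147,-4.761) -> (1.691,-5.6), length = 1
Total = 31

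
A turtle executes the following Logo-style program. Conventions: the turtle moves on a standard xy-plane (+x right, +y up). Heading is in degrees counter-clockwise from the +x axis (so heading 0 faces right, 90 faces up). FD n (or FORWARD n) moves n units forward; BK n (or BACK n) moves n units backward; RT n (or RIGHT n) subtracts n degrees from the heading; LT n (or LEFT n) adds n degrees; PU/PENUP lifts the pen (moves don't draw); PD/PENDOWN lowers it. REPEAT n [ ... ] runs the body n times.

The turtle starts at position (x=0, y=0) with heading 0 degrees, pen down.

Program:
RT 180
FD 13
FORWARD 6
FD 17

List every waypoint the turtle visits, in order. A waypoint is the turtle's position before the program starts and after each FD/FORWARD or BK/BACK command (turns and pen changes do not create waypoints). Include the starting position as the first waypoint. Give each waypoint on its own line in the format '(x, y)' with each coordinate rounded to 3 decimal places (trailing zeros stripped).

Executing turtle program step by step:
Start: pos=(0,0), heading=0, pen down
RT 180: heading 0 -> 180
FD 13: (0,0) -> (-13,0) [heading=180, draw]
FD 6: (-13,0) -> (-19,0) [heading=180, draw]
FD 17: (-19,0) -> (-36,0) [heading=180, draw]
Final: pos=(-36,0), heading=180, 3 segment(s) drawn
Waypoints (4 total):
(0, 0)
(-13, 0)
(-19, 0)
(-36, 0)

Answer: (0, 0)
(-13, 0)
(-19, 0)
(-36, 0)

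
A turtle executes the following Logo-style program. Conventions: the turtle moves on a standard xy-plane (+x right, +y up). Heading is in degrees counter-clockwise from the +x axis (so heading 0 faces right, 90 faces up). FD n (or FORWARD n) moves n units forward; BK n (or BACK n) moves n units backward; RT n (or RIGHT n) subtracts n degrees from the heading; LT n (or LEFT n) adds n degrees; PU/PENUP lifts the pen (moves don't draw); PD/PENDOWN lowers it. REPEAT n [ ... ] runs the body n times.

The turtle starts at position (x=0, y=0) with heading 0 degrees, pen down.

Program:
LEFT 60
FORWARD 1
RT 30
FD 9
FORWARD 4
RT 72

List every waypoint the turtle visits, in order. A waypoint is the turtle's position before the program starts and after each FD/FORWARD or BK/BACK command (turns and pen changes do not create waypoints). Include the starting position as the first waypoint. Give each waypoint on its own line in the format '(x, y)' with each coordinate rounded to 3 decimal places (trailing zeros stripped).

Executing turtle program step by step:
Start: pos=(0,0), heading=0, pen down
LT 60: heading 0 -> 60
FD 1: (0,0) -> (0.5,0.866) [heading=60, draw]
RT 30: heading 60 -> 30
FD 9: (0.5,0.866) -> (8.294,5.366) [heading=30, draw]
FD 4: (8.294,5.366) -> (11.758,7.366) [heading=30, draw]
RT 72: heading 30 -> 318
Final: pos=(11.758,7.366), heading=318, 3 segment(s) drawn
Waypoints (4 total):
(0, 0)
(0.5, 0.866)
(8.294, 5.366)
(11.758, 7.366)

Answer: (0, 0)
(0.5, 0.866)
(8.294, 5.366)
(11.758, 7.366)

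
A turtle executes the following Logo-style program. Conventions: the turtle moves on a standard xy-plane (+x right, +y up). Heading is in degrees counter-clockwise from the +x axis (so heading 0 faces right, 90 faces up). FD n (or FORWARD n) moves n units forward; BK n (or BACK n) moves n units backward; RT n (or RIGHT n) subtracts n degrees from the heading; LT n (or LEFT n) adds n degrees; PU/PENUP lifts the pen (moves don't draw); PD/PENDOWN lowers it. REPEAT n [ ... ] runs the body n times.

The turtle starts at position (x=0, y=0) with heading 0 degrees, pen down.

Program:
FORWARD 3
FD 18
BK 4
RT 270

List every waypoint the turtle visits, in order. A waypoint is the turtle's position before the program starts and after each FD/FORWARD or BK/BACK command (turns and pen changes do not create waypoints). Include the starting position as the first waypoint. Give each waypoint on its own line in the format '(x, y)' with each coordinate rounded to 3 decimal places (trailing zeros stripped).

Executing turtle program step by step:
Start: pos=(0,0), heading=0, pen down
FD 3: (0,0) -> (3,0) [heading=0, draw]
FD 18: (3,0) -> (21,0) [heading=0, draw]
BK 4: (21,0) -> (17,0) [heading=0, draw]
RT 270: heading 0 -> 90
Final: pos=(17,0), heading=90, 3 segment(s) drawn
Waypoints (4 total):
(0, 0)
(3, 0)
(21, 0)
(17, 0)

Answer: (0, 0)
(3, 0)
(21, 0)
(17, 0)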